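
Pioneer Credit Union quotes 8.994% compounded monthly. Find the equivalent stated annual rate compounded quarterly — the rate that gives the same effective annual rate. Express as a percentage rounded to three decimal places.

9.062%

EAR = (1 + 0.08994/12)^12 − 1 = 0.093742.
Solve (1 + r/4)^4 = 1.093742: r/4 = 1.093742^(1/4) − 1 = 0.022654, so r = 0.090616 = 9.062%.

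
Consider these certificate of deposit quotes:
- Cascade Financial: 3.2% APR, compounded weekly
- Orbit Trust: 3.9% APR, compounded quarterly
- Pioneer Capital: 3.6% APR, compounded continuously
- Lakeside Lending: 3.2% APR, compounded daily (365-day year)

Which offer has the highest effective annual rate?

Orbit Trust

Cascade Financial: (1 + 0.032/52)^52 − 1 = 3.251%
Orbit Trust: (1 + 0.039/4)^4 − 1 = 3.957%
Pioneer Capital: e^0.036 − 1 = 3.666%
Lakeside Lending: (1 + 0.032/365)^365 − 1 = 3.252%
The highest effective annual rate is Orbit Trust at 3.957%.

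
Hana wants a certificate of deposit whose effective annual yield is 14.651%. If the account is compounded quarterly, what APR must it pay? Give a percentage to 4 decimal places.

13.9086%

(1 + r/4)^4 − 1 = 0.14651, so 1 + r/4 = 1.14651^(1/4).
r/4 = 0.034772, so r = 0.139086 = 13.9086%.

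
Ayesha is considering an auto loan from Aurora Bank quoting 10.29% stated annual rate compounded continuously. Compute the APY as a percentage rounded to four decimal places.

10.8381%

With continuous compounding, EAR = e^0.1029 − 1.
e^0.1029 = 1.108381, so EAR = 0.108381 = 10.8381%.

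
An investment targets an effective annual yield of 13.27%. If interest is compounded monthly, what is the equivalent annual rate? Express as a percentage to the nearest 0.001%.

12.525%

(1 + r/12)^12 − 1 = 0.1327, so 1 + r/12 = 1.1327^(1/12).
r/12 = 0.010438, so r = 0.125253 = 12.525%.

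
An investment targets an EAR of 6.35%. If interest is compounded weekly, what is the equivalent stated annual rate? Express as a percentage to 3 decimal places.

(1 + r/52)^52 − 1 = 0.0635, so 1 + r/52 = 1.0635^(1/52).
r/52 = 0.001185, so r = 0.061602 = 6.160%.

6.160%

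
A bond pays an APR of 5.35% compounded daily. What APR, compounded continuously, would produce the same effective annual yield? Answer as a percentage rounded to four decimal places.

EAR = (1 + 0.0535/365)^365 − 1 = 0.054953.
Equivalent continuous rate: r = ln(1 + 0.054953) = 0.053496 = 5.3496%.

5.3496%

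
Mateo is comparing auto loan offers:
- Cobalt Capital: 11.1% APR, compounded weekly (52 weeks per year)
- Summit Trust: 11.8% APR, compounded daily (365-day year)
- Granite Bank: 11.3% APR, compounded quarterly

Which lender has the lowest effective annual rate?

Cobalt Capital: (1 + 0.111/52)^52 − 1 = 11.726%
Summit Trust: (1 + 0.118/365)^365 − 1 = 12.522%
Granite Bank: (1 + 0.113/4)^4 − 1 = 11.788%
The lowest effective annual rate is Cobalt Capital at 11.726%.

Cobalt Capital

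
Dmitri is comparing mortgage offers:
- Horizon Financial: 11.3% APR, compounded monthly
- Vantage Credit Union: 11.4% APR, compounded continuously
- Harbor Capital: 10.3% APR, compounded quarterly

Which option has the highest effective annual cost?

Horizon Financial: (1 + 0.113/12)^12 − 1 = 11.904%
Vantage Credit Union: e^0.114 − 1 = 12.075%
Harbor Capital: (1 + 0.103/4)^4 − 1 = 10.705%
The highest effective annual rate is Vantage Credit Union at 12.075%.

Vantage Credit Union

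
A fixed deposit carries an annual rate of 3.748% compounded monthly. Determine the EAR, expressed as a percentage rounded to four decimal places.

3.8131%

EAR = (1 + 0.03748/12)^12 − 1.
= (1 + 0.003123)^12 − 1 = 1.038131 − 1 = 3.8131%.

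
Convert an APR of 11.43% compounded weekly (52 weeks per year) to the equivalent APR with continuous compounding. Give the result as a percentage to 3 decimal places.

EAR = (1 + 0.1143/52)^52 − 1 = 0.120948.
Equivalent continuous rate: r = ln(1 + 0.120948) = 0.114175 = 11.417%.

11.417%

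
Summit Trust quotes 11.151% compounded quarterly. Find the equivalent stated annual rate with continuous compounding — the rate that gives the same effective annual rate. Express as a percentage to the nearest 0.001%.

10.998%

EAR = (1 + 0.11151/4)^4 − 1 = 0.116260.
Equivalent continuous rate: r = ln(1 + 0.116260) = 0.109984 = 10.998%.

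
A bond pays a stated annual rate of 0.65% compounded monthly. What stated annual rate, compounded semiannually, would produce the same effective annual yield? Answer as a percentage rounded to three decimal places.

0.651%

EAR = (1 + 0.0065/12)^12 − 1 = 0.006519.
Solve (1 + r/2)^2 = 1.006519: r/2 = 1.006519^(1/2) − 1 = 0.003254, so r = 0.006509 = 0.651%.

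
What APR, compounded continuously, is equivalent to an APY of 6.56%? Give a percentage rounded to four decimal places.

Continuous: nominal r satisfies e^r − 1 = 0.0656.
r = ln(1 + 0.0656) = ln(1.0656) = 0.063538 = 6.3538%.

6.3538%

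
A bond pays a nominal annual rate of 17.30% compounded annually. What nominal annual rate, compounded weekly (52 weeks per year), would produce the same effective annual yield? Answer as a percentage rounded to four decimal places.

Compounded annually, EAR = nominal = 0.173000.
Solve (1 + r/52)^52 = 1.173000: r/52 = 1.173000^(1/52) − 1 = 0.003073, so r = 0.159810 = 15.9810%.

15.9810%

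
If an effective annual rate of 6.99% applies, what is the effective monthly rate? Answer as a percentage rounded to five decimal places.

The per-month rate i satisfies (1 + i)^12 = 1 + 0.0699.
i = 1.0699^(1/12) − 1 = 0.0056463 = 0.56463%.

0.56463%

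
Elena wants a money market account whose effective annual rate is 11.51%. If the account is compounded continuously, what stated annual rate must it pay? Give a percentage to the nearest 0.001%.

Continuous: nominal r satisfies e^r − 1 = 0.1151.
r = ln(1 + 0.1151) = ln(1.1151) = 0.108944 = 10.894%.

10.894%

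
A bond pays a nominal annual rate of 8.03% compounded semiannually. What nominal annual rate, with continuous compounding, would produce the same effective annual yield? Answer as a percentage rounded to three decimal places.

7.873%

EAR = (1 + 0.0803/2)^2 − 1 = 0.081912.
Equivalent continuous rate: r = ln(1 + 0.081912) = 0.078730 = 7.873%.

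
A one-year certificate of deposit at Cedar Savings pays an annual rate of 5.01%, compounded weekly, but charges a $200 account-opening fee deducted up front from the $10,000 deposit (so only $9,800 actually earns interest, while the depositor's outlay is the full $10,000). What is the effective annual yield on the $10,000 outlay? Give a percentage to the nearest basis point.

3.03%

Value after one year: 9,800 × (1 + 0.0501/52)^52 = 9,800 × 1.051351 = $10,303.24.
Effective yield on the $10,000 outlay: 10,303.24 / 10,000 − 1 = 0.030324 = 3.03%.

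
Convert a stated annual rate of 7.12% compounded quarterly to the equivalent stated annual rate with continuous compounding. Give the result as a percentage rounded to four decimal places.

7.0574%

EAR = (1 + 0.0712/4)^4 − 1 = 0.073124.
Equivalent continuous rate: r = ln(1 + 0.073124) = 0.070574 = 7.0574%.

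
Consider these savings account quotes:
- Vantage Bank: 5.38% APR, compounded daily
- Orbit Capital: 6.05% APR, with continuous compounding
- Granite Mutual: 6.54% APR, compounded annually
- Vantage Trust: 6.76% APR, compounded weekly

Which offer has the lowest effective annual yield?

Vantage Bank: (1 + 0.0538/365)^365 − 1 = 5.527%
Orbit Capital: e^0.0605 − 1 = 6.237%
Granite Mutual: compounded annually, EAR = 6.540%
Vantage Trust: (1 + 0.0676/52)^52 − 1 = 6.989%
The lowest effective annual rate is Vantage Bank at 5.527%.

Vantage Bank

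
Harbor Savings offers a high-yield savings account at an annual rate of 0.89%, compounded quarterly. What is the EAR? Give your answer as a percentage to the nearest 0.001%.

EAR = (1 + 0.0089/4)^4 − 1.
= (1 + 0.002225)^4 − 1 = 1.008930 − 1 = 0.893%.

0.893%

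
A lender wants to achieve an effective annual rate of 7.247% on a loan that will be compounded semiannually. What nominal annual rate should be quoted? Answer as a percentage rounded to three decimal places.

7.120%

(1 + r/2)^2 − 1 = 0.07247, so 1 + r/2 = 1.07247^(1/2).
r/2 = 0.035601, so r = 0.071203 = 7.120%.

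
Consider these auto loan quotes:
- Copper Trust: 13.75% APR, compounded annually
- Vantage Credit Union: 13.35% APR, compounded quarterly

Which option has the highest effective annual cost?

Copper Trust: compounded annually, EAR = 13.750%
Vantage Credit Union: (1 + 0.1335/4)^4 − 1 = 14.033%
The highest effective annual rate is Vantage Credit Union at 14.033%.

Vantage Credit Union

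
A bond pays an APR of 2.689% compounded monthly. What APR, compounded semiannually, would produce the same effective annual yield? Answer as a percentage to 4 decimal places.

EAR = (1 + 0.02689/12)^12 − 1 = 0.027224.
Solve (1 + r/2)^2 = 1.027224: r/2 = 1.027224^(1/2) − 1 = 0.013521, so r = 0.027041 = 2.7041%.

2.7041%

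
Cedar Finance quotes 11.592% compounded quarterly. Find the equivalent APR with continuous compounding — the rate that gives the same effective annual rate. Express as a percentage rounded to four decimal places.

EAR = (1 + 0.11592/4)^4 − 1 = 0.121057.
Equivalent continuous rate: r = ln(1 + 0.121057) = 0.114272 = 11.4272%.

11.4272%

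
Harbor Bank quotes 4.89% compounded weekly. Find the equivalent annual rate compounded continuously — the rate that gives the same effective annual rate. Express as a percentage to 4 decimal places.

EAR = (1 + 0.0489/52)^52 − 1 = 0.050091.
Equivalent continuous rate: r = ln(1 + 0.050091) = 0.048877 = 4.8877%.

4.8877%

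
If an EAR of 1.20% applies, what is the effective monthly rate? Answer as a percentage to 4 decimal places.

0.0995%

The per-month rate i satisfies (1 + i)^12 = 1 + 0.0120.
i = 1.0120^(1/12) − 1 = 0.0009945 = 0.0995%.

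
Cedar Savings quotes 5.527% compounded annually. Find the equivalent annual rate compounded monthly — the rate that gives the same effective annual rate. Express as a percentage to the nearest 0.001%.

Compounded annually, EAR = nominal = 0.055270.
Solve (1 + r/12)^12 = 1.055270: r/12 = 1.055270^(1/12) − 1 = 0.004493, so r = 0.053917 = 5.392%.

5.392%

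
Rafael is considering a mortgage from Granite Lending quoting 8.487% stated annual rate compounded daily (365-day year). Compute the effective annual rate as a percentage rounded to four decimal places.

8.8565%

EAR = (1 + 0.08487/365)^365 − 1.
= (1 + 0.000233)^365 − 1 = 1.088565 − 1 = 8.8565%.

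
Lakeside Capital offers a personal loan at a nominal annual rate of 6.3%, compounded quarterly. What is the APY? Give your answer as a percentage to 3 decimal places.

EAR = (1 + 0.063/4)^4 − 1.
= 1.064504 − 1 = 6.450%.

6.450%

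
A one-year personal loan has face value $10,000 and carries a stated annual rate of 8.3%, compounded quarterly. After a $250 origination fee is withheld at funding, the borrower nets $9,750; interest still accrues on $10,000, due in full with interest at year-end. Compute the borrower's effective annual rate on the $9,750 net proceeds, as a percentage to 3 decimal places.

11.346%

Amount owed after one year: 10,000 × (1 + 0.083/4)^4 = 10,000 × 1.085619 = $10,856.19.
Effective rate on net proceeds: 10,856.19 / 9,750 − 1 = 0.113456 = 11.346%.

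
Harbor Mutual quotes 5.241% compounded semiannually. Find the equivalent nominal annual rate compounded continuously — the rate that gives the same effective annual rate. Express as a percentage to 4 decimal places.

5.1735%

EAR = (1 + 0.05241/2)^2 − 1 = 0.053097.
Equivalent continuous rate: r = ln(1 + 0.053097) = 0.051735 = 5.1735%.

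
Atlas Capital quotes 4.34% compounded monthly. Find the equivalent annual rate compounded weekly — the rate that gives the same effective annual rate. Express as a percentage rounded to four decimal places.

4.3340%

EAR = (1 + 0.0434/12)^12 − 1 = 0.044274.
Solve (1 + r/52)^52 = 1.044274: r/52 = 1.044274^(1/52) − 1 = 0.000833, so r = 0.043340 = 4.3340%.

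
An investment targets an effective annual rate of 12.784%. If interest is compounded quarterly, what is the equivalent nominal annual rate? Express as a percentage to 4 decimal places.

12.2132%

(1 + r/4)^4 − 1 = 0.12784, so 1 + r/4 = 1.12784^(1/4).
r/4 = 0.030533, so r = 0.122132 = 12.2132%.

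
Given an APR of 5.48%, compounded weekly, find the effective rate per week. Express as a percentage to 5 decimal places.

0.10538%

With a nominal annual rate compounded weekly, the periodic rate is the nominal rate divided by 52.
i = 0.0548 / 52 = 0.0010538 = 0.10538%.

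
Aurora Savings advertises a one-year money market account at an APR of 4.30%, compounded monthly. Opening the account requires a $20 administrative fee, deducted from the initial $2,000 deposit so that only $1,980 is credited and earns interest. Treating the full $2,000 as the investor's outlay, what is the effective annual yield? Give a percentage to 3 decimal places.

3.342%

Value after one year: 1,980 × (1 + 0.0430/12)^12 = 1,980 × 1.043858 = $2,066.84.
Effective yield on the $2,000 outlay: 2,066.84 / 2,000 − 1 = 0.033419 = 3.342%.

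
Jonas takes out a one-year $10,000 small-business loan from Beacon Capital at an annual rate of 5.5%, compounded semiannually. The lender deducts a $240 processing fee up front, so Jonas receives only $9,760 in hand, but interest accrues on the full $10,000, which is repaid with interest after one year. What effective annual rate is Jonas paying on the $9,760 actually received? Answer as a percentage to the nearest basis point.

8.17%

Amount owed after one year: 10,000 × (1 + 0.055/2)^2 = 10,000 × 1.055756 = $10,557.56.
Effective rate on net proceeds: 10,557.56 / 9,760 − 1 = 0.081717 = 8.17%.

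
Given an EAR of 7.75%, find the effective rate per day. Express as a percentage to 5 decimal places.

The per-day rate i satisfies (1 + i)^365 = 1 + 0.0775.
i = 1.0775^(1/365) − 1 = 0.0002045 = 0.02045%.

0.02045%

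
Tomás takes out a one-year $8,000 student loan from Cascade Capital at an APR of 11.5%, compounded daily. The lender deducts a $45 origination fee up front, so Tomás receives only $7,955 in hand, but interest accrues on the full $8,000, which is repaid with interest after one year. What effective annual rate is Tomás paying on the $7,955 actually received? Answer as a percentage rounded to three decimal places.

12.820%

Amount owed after one year: 8,000 × (1 + 0.115/365)^365 = 8,000 × 1.121853 = $8,974.82.
Effective rate on net proceeds: 8,974.82 / 7,955 − 1 = 0.128199 = 12.820%.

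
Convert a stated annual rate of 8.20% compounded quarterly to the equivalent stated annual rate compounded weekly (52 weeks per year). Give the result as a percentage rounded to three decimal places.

EAR = (1 + 0.0820/4)^4 − 1 = 0.084556.
Solve (1 + r/52)^52 = 1.084556: r/52 = 1.084556^(1/52) − 1 = 0.001562, so r = 0.081234 = 8.123%.

8.123%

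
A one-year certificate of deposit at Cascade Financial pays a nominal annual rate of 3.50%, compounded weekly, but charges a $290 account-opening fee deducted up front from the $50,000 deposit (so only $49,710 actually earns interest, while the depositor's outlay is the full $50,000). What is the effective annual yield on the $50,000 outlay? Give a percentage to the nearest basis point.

2.96%

Value after one year: 49,710 × (1 + 0.0350/52)^52 = 49,710 × 1.035608 = $51,480.05.
Effective yield on the $50,000 outlay: 51,480.05 / 50,000 − 1 = 0.029601 = 2.96%.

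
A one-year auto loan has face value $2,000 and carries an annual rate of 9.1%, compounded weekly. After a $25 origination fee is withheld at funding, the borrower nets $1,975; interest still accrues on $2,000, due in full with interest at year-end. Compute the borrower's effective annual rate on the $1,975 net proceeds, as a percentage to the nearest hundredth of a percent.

Amount owed after one year: 2,000 × (1 + 0.091/52)^52 = 2,000 × 1.095182 = $2,190.36.
Effective rate on net proceeds: 2,190.36 / 1,975 − 1 = 0.109045 = 10.90%.

10.90%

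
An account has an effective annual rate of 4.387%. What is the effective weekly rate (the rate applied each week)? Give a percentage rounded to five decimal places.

The per-week rate i satisfies (1 + i)^52 = 1 + 0.04387.
i = 1.04387^(1/52) − 1 = 0.0008260 = 0.08260%.

0.08260%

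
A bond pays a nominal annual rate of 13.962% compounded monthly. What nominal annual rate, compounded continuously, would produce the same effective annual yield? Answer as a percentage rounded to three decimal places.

13.881%

EAR = (1 + 0.13962/12)^12 − 1 = 0.148910.
Equivalent continuous rate: r = ln(1 + 0.148910) = 0.138814 = 13.881%.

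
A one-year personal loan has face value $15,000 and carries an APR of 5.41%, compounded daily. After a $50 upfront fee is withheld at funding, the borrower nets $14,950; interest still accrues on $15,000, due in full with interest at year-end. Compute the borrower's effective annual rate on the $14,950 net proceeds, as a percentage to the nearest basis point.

5.91%

Amount owed after one year: 15,000 × (1 + 0.0541/365)^365 = 15,000 × 1.055586 = $15,833.79.
Effective rate on net proceeds: 15,833.79 / 14,950 − 1 = 0.059116 = 5.91%.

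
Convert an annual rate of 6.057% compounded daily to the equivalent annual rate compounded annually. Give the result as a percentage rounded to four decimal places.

EAR = (1 + 0.06057/365)^365 − 1 = 0.062437.
Compounded annually, the equivalent nominal rate is the EAR itself: 6.2437%.

6.2437%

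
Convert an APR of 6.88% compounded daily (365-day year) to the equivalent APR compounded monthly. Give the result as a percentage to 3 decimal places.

6.899%

EAR = (1 + 0.0688/365)^365 − 1 = 0.071215.
Solve (1 + r/12)^12 = 1.071215: r/12 = 1.071215^(1/12) − 1 = 0.005749, so r = 0.068991 = 6.899%.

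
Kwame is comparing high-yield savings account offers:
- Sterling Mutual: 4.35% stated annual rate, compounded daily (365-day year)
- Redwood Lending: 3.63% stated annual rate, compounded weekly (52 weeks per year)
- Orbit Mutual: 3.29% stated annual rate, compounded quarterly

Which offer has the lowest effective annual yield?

Orbit Mutual

Sterling Mutual: (1 + 0.0435/365)^365 − 1 = 4.446%
Redwood Lending: (1 + 0.0363/52)^52 − 1 = 3.695%
Orbit Mutual: (1 + 0.0329/4)^4 − 1 = 3.331%
The lowest effective annual rate is Orbit Mutual at 3.331%.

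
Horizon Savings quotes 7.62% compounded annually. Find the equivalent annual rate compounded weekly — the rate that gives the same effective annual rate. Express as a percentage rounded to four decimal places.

7.3488%

Compounded annually, EAR = nominal = 0.076200.
Solve (1 + r/52)^52 = 1.076200: r/52 = 1.076200^(1/52) − 1 = 0.001413, so r = 0.073488 = 7.3488%.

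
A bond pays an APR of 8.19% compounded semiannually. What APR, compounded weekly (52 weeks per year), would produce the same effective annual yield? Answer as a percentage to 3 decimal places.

EAR = (1 + 0.0819/2)^2 − 1 = 0.083577.
Solve (1 + r/52)^52 = 1.083577: r/52 = 1.083577^(1/52) − 1 = 0.001545, so r = 0.080329 = 8.033%.

8.033%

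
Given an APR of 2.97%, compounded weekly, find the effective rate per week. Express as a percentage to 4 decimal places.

With a nominal annual rate compounded weekly, the periodic rate is the nominal rate divided by 52.
i = 0.0297 / 52 = 0.0005712 = 0.0571%.

0.0571%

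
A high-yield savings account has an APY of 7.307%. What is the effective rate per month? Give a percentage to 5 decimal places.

0.58943%

The per-month rate i satisfies (1 + i)^12 = 1 + 0.07307.
i = 1.07307^(1/12) − 1 = 0.0058943 = 0.58943%.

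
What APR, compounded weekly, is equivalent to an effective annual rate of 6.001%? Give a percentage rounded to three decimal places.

(1 + r/52)^52 − 1 = 0.06001, so 1 + r/52 = 1.06001^(1/52).
r/52 = 0.001121, so r = 0.058311 = 5.831%.

5.831%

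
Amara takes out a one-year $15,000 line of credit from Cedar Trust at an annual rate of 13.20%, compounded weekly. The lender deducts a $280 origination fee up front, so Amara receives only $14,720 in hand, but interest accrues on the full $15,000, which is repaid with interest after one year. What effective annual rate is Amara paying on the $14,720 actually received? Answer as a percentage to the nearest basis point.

16.26%

Amount owed after one year: 15,000 × (1 + 0.1320/52)^52 = 15,000 × 1.140917 = $17,113.76.
Effective rate on net proceeds: 17,113.76 / 14,720 − 1 = 0.162620 = 16.26%.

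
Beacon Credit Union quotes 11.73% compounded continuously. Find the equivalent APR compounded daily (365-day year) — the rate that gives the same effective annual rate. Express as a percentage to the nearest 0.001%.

11.732%

EAR under continuous compounding: e^0.1173 − 1 = 0.124457.
Solve (1 + r/365)^365 = 1.124457: r/365 = 1.124457^(1/365) − 1 = 0.000321, so r = 0.117319 = 11.732%.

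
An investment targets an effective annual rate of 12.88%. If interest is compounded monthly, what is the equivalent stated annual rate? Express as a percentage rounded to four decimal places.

12.1769%

(1 + r/12)^12 − 1 = 0.1288, so 1 + r/12 = 1.1288^(1/12).
r/12 = 0.010147, so r = 0.121769 = 12.1769%.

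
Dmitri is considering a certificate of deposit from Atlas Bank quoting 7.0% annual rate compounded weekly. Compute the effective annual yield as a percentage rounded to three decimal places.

EAR = (1 + 0.070/52)^52 − 1.
= 1.072458 − 1 = 7.246%.

7.246%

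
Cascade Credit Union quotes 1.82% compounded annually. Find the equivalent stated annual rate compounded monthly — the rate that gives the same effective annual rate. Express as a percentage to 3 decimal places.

1.805%

Compounded annually, EAR = nominal = 0.018200.
Solve (1 + r/12)^12 = 1.018200: r/12 = 1.018200^(1/12) − 1 = 0.001504, so r = 0.018050 = 1.805%.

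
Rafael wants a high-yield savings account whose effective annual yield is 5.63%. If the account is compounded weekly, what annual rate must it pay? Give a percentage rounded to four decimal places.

5.4801%

(1 + r/52)^52 − 1 = 0.0563, so 1 + r/52 = 1.0563^(1/52).
r/52 = 0.001054, so r = 0.054801 = 5.4801%.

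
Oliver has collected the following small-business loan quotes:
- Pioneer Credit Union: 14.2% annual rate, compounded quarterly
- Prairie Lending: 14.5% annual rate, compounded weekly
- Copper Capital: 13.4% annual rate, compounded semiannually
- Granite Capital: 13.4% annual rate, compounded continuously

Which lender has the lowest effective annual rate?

Pioneer Credit Union: (1 + 0.142/4)^4 − 1 = 14.974%
Prairie Lending: (1 + 0.145/52)^52 − 1 = 15.581%
Copper Capital: (1 + 0.134/2)^2 − 1 = 13.849%
Granite Capital: e^0.134 − 1 = 14.339%
The lowest effective annual rate is Copper Capital at 13.849%.

Copper Capital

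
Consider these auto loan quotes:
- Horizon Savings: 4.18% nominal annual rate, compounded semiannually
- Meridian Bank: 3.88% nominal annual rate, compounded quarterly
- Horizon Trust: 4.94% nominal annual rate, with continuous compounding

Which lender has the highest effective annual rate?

Horizon Trust

Horizon Savings: (1 + 0.0418/2)^2 − 1 = 4.224%
Meridian Bank: (1 + 0.0388/4)^4 − 1 = 3.937%
Horizon Trust: e^0.0494 − 1 = 5.064%
The highest effective annual rate is Horizon Trust at 5.064%.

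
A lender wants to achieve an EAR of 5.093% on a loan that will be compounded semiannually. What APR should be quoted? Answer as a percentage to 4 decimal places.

(1 + r/2)^2 − 1 = 0.05093, so 1 + r/2 = 1.05093^(1/2).
r/2 = 0.025149, so r = 0.050298 = 5.0298%.

5.0298%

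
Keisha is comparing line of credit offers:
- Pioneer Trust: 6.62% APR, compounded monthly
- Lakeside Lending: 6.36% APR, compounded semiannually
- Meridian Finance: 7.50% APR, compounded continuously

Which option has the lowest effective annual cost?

Lakeside Lending

Pioneer Trust: (1 + 0.0662/12)^12 − 1 = 6.825%
Lakeside Lending: (1 + 0.0636/2)^2 − 1 = 6.461%
Meridian Finance: e^0.0750 − 1 = 7.788%
The lowest effective annual rate is Lakeside Lending at 6.461%.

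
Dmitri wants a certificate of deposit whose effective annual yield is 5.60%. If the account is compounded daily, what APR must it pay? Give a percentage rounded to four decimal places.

5.4492%

(1 + r/365)^365 − 1 = 0.0560, so 1 + r/365 = 1.0560^(1/365).
r/365 = 0.000149, so r = 0.054492 = 5.4492%.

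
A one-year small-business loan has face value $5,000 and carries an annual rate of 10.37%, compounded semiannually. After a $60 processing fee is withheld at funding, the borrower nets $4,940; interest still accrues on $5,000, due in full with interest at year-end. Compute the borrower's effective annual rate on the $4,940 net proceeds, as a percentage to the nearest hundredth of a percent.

Amount owed after one year: 5,000 × (1 + 0.1037/2)^2 = 5,000 × 1.106388 = $5,531.94.
Effective rate on net proceeds: 5,531.94 / 4,940 − 1 = 0.119826 = 11.98%.

11.98%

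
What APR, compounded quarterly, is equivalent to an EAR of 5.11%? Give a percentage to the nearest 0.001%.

5.015%

(1 + r/4)^4 − 1 = 0.0511, so 1 + r/4 = 1.0511^(1/4).
r/4 = 0.012537, so r = 0.050149 = 5.015%.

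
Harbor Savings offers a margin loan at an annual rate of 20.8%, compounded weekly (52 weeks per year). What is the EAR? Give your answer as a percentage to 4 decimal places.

23.0702%

EAR = (1 + 0.208/52)^52 − 1.
= 1.230702 − 1 = 23.0702%.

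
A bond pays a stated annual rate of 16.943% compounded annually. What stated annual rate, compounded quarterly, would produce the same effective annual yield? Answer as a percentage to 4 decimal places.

Compounded annually, EAR = nominal = 0.169430.
Solve (1 + r/4)^4 = 1.169430: r/4 = 1.169430^(1/4) − 1 = 0.039905, so r = 0.159619 = 15.9619%.

15.9619%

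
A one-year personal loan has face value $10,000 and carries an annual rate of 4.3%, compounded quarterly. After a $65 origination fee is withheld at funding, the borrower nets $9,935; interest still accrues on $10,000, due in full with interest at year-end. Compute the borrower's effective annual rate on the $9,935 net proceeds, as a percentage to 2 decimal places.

Amount owed after one year: 10,000 × (1 + 0.043/4)^4 = 10,000 × 1.043698 = $10,436.98.
Effective rate on net proceeds: 10,436.98 / 9,935 − 1 = 0.050527 = 5.05%.

5.05%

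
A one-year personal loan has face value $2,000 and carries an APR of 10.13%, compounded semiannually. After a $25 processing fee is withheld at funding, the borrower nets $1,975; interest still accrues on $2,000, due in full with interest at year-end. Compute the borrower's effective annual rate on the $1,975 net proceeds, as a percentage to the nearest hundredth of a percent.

11.78%

Amount owed after one year: 2,000 × (1 + 0.1013/2)^2 = 2,000 × 1.103865 = $2,207.73.
Effective rate on net proceeds: 2,207.73 / 1,975 − 1 = 0.117838 = 11.78%.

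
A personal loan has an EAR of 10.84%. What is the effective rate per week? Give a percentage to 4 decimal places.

The per-week rate i satisfies (1 + i)^52 = 1 + 0.1084.
i = 1.1084^(1/52) − 1 = 0.0019811 = 0.1981%.

0.1981%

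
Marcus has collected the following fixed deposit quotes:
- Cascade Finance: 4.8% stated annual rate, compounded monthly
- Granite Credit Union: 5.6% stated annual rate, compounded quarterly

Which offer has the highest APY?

Granite Credit Union

Cascade Finance: (1 + 0.048/12)^12 − 1 = 4.907%
Granite Credit Union: (1 + 0.056/4)^4 − 1 = 5.719%
The highest effective annual rate is Granite Credit Union at 5.719%.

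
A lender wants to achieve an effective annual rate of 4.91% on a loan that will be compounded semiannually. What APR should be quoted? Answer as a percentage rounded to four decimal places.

4.8512%

(1 + r/2)^2 − 1 = 0.0491, so 1 + r/2 = 1.0491^(1/2).
r/2 = 0.024256, so r = 0.048512 = 4.8512%.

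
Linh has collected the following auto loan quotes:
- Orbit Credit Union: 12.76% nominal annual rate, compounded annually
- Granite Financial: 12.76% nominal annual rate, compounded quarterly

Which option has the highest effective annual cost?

Granite Financial

Orbit Credit Union: compounded annually, EAR = 12.760%
Granite Financial: (1 + 0.1276/4)^4 − 1 = 13.384%
The highest effective annual rate is Granite Financial at 13.384%.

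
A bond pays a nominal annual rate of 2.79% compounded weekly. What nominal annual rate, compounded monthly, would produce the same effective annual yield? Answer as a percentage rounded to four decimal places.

2.7925%

EAR = (1 + 0.0279/52)^52 − 1 = 0.028285.
Solve (1 + r/12)^12 = 1.028285: r/12 = 1.028285^(1/12) − 1 = 0.002327, so r = 0.027925 = 2.7925%.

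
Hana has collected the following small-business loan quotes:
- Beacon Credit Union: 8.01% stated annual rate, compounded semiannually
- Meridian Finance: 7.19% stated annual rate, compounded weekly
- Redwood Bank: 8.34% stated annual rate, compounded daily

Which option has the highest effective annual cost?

Redwood Bank

Beacon Credit Union: (1 + 0.0801/2)^2 − 1 = 8.170%
Meridian Finance: (1 + 0.0719/52)^52 − 1 = 7.449%
Redwood Bank: (1 + 0.0834/365)^365 − 1 = 8.697%
The highest effective annual rate is Redwood Bank at 8.697%.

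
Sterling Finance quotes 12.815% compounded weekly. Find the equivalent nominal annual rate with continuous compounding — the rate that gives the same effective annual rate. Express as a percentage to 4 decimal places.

EAR = (1 + 0.12815/52)^52 − 1 = 0.136544.
Equivalent continuous rate: r = ln(1 + 0.136544) = 0.127992 = 12.7992%.

12.7992%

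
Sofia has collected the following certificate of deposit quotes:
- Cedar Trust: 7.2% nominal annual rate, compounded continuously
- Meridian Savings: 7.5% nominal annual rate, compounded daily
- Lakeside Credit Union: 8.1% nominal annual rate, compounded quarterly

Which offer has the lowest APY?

Cedar Trust: e^0.072 − 1 = 7.466%
Meridian Savings: (1 + 0.075/365)^365 − 1 = 7.788%
Lakeside Credit Union: (1 + 0.081/4)^4 − 1 = 8.349%
The lowest effective annual rate is Cedar Trust at 7.466%.

Cedar Trust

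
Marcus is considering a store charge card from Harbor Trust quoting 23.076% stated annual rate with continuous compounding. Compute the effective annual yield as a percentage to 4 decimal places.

With continuous compounding, EAR = e^0.23076 − 1.
e^0.23076 = 1.259557, so EAR = 0.259557 = 25.9557%.

25.9557%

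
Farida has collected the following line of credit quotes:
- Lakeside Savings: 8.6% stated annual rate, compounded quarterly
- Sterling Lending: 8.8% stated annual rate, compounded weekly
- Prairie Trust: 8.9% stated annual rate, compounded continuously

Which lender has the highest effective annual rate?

Prairie Trust

Lakeside Savings: (1 + 0.086/4)^4 − 1 = 8.881%
Sterling Lending: (1 + 0.088/52)^52 − 1 = 9.191%
Prairie Trust: e^0.089 − 1 = 9.308%
The highest effective annual rate is Prairie Trust at 9.308%.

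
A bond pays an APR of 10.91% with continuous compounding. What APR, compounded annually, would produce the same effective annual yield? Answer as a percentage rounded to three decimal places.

11.527%

EAR under continuous compounding: e^0.1091 − 1 = 0.115274.
Compounded annually, the equivalent nominal rate is the EAR itself: 11.527%.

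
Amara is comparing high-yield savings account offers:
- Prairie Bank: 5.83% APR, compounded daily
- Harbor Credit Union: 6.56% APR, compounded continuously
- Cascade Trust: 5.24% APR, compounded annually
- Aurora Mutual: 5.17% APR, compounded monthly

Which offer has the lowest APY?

Cascade Trust

Prairie Bank: (1 + 0.0583/365)^365 − 1 = 6.003%
Harbor Credit Union: e^0.0656 − 1 = 6.780%
Cascade Trust: compounded annually, EAR = 5.240%
Aurora Mutual: (1 + 0.0517/12)^12 − 1 = 5.294%
The lowest effective annual rate is Cascade Trust at 5.240%.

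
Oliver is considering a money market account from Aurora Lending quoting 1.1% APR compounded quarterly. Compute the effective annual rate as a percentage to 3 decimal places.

1.105%

EAR = (1 + 0.011/4)^4 − 1.
= 1.011045 − 1 = 1.105%.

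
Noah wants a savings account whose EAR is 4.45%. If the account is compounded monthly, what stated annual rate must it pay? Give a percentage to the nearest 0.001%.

4.362%

(1 + r/12)^12 − 1 = 0.0445, so 1 + r/12 = 1.0445^(1/12).
r/12 = 0.003635, so r = 0.043617 = 4.362%.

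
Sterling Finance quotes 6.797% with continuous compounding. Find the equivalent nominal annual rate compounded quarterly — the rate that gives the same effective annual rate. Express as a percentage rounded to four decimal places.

EAR under continuous compounding: e^0.06797 − 1 = 0.070333.
Solve (1 + r/4)^4 = 1.070333: r/4 = 1.070333^(1/4) − 1 = 0.017138, so r = 0.068551 = 6.8551%.

6.8551%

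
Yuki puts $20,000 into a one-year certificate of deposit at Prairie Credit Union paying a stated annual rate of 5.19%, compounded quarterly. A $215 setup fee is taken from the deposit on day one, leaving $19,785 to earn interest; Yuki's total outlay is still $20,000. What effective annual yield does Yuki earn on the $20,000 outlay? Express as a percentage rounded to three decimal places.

Value after one year: 19,785 × (1 + 0.0519/4)^4 = 19,785 × 1.052919 = $20,832.00.
Effective yield on the $20,000 outlay: 20,832.00 / 20,000 − 1 = 0.041600 = 4.160%.

4.160%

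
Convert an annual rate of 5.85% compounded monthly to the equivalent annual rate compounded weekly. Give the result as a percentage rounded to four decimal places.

5.8391%

EAR = (1 + 0.0585/12)^12 − 1 = 0.060094.
Solve (1 + r/52)^52 = 1.060094: r/52 = 1.060094^(1/52) − 1 = 0.001123, so r = 0.058391 = 5.8391%.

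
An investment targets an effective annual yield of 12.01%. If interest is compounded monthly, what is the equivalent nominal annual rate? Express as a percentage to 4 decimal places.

(1 + r/12)^12 − 1 = 0.1201, so 1 + r/12 = 1.1201^(1/12).
r/12 = 0.009496, so r = 0.113956 = 11.3956%.

11.3956%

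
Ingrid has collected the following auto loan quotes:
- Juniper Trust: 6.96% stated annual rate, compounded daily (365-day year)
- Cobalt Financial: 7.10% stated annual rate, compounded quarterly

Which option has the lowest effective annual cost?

Juniper Trust

Juniper Trust: (1 + 0.0696/365)^365 − 1 = 7.207%
Cobalt Financial: (1 + 0.0710/4)^4 − 1 = 7.291%
The lowest effective annual rate is Juniper Trust at 7.207%.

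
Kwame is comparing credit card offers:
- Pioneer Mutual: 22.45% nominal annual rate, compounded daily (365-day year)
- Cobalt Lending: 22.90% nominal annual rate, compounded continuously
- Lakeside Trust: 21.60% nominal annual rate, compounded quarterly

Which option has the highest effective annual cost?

Cobalt Lending

Pioneer Mutual: (1 + 0.2245/365)^365 − 1 = 25.161%
Cobalt Lending: e^0.2290 − 1 = 25.734%
Lakeside Trust: (1 + 0.2160/4)^4 − 1 = 23.413%
The highest effective annual rate is Cobalt Lending at 25.734%.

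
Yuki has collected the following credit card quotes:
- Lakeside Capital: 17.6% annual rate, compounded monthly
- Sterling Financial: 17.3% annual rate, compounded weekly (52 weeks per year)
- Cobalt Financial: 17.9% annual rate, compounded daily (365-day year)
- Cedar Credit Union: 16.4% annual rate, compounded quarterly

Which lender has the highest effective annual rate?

Cobalt Financial

Lakeside Capital: (1 + 0.176/12)^12 − 1 = 19.091%
Sterling Financial: (1 + 0.173/52)^52 − 1 = 18.852%
Cobalt Financial: (1 + 0.179/365)^365 − 1 = 19.597%
Cedar Credit Union: (1 + 0.164/4)^4 − 1 = 17.436%
The highest effective annual rate is Cobalt Financial at 19.597%.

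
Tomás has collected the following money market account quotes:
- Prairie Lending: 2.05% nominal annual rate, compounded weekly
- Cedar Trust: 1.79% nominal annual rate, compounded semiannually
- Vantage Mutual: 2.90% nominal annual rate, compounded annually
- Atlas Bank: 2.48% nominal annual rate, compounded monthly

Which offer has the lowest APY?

Cedar Trust

Prairie Lending: (1 + 0.0205/52)^52 − 1 = 2.071%
Cedar Trust: (1 + 0.0179/2)^2 − 1 = 1.798%
Vantage Mutual: compounded annually, EAR = 2.900%
Atlas Bank: (1 + 0.0248/12)^12 − 1 = 2.508%
The lowest effective annual rate is Cedar Trust at 1.798%.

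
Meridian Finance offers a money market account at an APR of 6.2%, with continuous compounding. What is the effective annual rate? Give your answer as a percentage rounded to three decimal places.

With continuous compounding, EAR = e^0.062 − 1.
e^0.062 = 1.063962, so EAR = 0.063962 = 6.396%.

6.396%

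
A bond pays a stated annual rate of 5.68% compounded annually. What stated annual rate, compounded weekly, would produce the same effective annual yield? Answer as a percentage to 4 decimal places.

Compounded annually, EAR = nominal = 0.056800.
Solve (1 + r/52)^52 = 1.056800: r/52 = 1.056800^(1/52) − 1 = 0.001063, so r = 0.055275 = 5.5275%.

5.5275%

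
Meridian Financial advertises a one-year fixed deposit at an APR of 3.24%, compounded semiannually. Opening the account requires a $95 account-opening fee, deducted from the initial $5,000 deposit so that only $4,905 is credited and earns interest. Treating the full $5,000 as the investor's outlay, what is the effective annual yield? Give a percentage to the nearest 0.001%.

Value after one year: 4,905 × (1 + 0.0324/2)^2 = 4,905 × 1.032662 = $5,065.21.
Effective yield on the $5,000 outlay: 5,065.21 / 5,000 − 1 = 0.013042 = 1.304%.

1.304%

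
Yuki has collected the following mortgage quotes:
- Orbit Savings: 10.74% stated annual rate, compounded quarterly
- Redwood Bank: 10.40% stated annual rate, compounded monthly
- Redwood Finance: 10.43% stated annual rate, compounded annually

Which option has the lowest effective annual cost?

Orbit Savings: (1 + 0.1074/4)^4 − 1 = 11.180%
Redwood Bank: (1 + 0.1040/12)^12 − 1 = 10.910%
Redwood Finance: compounded annually, EAR = 10.430%
The lowest effective annual rate is Redwood Finance at 10.430%.

Redwood Finance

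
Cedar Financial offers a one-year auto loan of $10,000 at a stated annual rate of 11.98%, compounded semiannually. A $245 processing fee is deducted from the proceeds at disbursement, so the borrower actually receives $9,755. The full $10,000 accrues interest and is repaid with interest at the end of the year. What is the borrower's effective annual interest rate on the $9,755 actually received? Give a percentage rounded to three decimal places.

15.160%

Amount owed after one year: 10,000 × (1 + 0.1198/2)^2 = 10,000 × 1.123388 = $11,233.88.
Effective rate on net proceeds: 11,233.88 / 9,755 − 1 = 0.151602 = 15.160%.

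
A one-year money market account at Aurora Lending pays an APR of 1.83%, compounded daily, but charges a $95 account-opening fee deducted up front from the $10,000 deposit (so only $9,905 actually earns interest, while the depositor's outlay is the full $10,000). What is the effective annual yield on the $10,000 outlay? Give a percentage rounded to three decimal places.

0.879%

Value after one year: 9,905 × (1 + 0.0183/365)^365 = 9,905 × 1.018468 = $10,087.93.
Effective yield on the $10,000 outlay: 10,087.93 / 10,000 − 1 = 0.008793 = 0.879%.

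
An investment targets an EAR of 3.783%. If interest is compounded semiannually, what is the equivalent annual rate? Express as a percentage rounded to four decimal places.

3.7479%

(1 + r/2)^2 − 1 = 0.03783, so 1 + r/2 = 1.03783^(1/2).
r/2 = 0.018739, so r = 0.037479 = 3.7479%.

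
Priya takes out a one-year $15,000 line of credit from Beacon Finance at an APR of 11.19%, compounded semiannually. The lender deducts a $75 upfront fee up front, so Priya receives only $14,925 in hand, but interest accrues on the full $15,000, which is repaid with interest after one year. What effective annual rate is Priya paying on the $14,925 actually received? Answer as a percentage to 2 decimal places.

Amount owed after one year: 15,000 × (1 + 0.1119/2)^2 = 15,000 × 1.115030 = $16,725.46.
Effective rate on net proceeds: 16,725.46 / 14,925 − 1 = 0.120634 = 12.06%.

12.06%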